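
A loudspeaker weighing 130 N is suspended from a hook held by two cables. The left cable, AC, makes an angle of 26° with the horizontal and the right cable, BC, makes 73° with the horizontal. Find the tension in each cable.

ΣF_x = 0: −T_AC·cos26° + T_BC·cos73° = 0 → T_BC = 3.07415·T_AC.
ΣF_y = 0: T_AC·sin26° + T_BC·sin73° = 130.
Substitute: T_AC·(0.438371 + 3.07415·0.956305) = 130 → T_AC = 38.4821 ≈ 38.48 N.
Then T_BC = 3.07415 × 38.4821 = 118.3 N.

T_AC = 38.48 N, T_BC = 118.3 N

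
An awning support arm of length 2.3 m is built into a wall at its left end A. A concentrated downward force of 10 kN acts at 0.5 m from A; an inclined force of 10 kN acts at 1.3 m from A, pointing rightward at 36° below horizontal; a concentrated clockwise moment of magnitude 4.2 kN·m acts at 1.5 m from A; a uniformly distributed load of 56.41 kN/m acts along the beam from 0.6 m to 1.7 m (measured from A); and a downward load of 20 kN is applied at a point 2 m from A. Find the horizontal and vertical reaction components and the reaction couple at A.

A_x = -8.090 kN, A_y = 97.93 kN, M_A = 128.2 kN·m

Resultant of the distributed load: 56.41 × 1.1 = 62.051 kN at 1.15 m from A.
ΣF_x = 0: A_x + 10·cos36° = 0 → A_x = -8.090 kN.
ΣF_y = 0: A_y − 10 − 10·sin36° − 56.41·1.1 − 20 = 0 → A_y = 97.93 kN.
ΣM about A: M_A − 10·0.5 − 10·sin36°·1.3 − 4.2 − (56.41·1.1)·1.15 − 20·2 = 0 → M_A = 128.2 kN·m.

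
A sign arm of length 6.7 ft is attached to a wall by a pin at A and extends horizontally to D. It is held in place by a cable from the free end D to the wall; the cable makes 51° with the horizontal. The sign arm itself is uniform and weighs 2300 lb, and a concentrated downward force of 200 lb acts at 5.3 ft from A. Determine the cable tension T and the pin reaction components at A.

ΣM about A: T·sin51°·6.7 − 2300·3.35 − 200·5.3 = 0 → T = 8765/(6.7·0.777146) = 1683.35 ≈ 1683 lb.
ΣF_x = 0: A_x − T·cos51° = 0 → A_x = 1683.35 × 0.62932 = 1059 lb.
ΣF_y = 0: A_y + T·sin51° − 2300 − 200 = 0 → A_y = 2500 − 1683.35 × 0.777146 = 1192 lb.

T = 1683 lb, A_x = 1059 lb, A_y = 1192 lb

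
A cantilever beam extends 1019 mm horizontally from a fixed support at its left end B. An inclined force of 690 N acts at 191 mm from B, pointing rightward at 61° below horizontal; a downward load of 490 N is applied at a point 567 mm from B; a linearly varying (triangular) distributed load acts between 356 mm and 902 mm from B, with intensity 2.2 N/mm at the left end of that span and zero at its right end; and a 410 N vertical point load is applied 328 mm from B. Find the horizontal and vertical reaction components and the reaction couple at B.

B_x = -334.5 N, B_y = 2104 N, M_B = 850700 N·mm

Resultant of the triangular load: ½ × 2.2 × 546 = 600.6 N, acting at 538 mm from B (one-third of the span from the peak).
ΣF_x = 0: B_x + 690·cos61° = 0 → B_x = -334.5 N.
ΣF_y = 0: B_y − 690·sin61° − 490 − ½·2.2·546 − 410 = 0 → B_y = 2104 N.
ΣM about B: M_B − 690·sin61°·191 − 490·567 − (½·2.2·546)·538 − 410·328 = 0 → M_B = 850700 N·mm.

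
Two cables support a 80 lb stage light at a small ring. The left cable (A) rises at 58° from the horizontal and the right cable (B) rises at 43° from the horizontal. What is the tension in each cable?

T_A = 59.60 lb, T_B = 43.19 lb

ΣF_x = 0: −T_A·cos58° + T_B·cos43° = 0 → T_B = 0.724573·T_A.
ΣF_y = 0: T_A·sin58° + T_B·sin43° = 80.
Substitute: T_A·(0.848048 + 0.724573·0.681998) = 80 → T_A = 59.6034 ≈ 59.60 lb.
Then T_B = 0.724573 × 59.6034 = 43.19 lb.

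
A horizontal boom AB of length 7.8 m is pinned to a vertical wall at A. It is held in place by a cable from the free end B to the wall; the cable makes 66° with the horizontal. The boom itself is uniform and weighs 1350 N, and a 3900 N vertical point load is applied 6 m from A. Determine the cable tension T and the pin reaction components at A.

T = 4023 N, A_x = 1636 N, A_y = 1575 N

ΣM about A: T·sin66°·7.8 − 1350·3.9 − 3900·6 = 0 → T = 28665/(7.8·0.913545) = 4022.79 ≈ 4023 N.
ΣF_x = 0: A_x − T·cos66° = 0 → A_x = 4022.79 × 0.406737 = 1636 N.
ΣF_y = 0: A_y + T·sin66° − 1350 − 3900 = 0 → A_y = 5250 − 4022.79 × 0.913545 = 1575 N.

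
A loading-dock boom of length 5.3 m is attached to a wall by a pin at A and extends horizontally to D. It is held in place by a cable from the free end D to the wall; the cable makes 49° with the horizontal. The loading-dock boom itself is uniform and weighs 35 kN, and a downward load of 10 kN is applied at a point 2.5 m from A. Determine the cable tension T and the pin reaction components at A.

T = 29.44 kN, A_x = 19.31 kN, A_y = 22.78 kN

ΣM about A: T·sin49°·5.3 − 35·2.65 − 10·2.5 = 0 → T = 117.75/(5.3·0.75471) = 29.4378 ≈ 29.44 kN.
ΣF_x = 0: A_x − T·cos49° = 0 → A_x = 29.4378 × 0.656059 = 19.31 kN.
ΣF_y = 0: A_y + T·sin49° − 35 − 10 = 0 → A_y = 45 − 29.4378 × 0.75471 = 22.78 kN.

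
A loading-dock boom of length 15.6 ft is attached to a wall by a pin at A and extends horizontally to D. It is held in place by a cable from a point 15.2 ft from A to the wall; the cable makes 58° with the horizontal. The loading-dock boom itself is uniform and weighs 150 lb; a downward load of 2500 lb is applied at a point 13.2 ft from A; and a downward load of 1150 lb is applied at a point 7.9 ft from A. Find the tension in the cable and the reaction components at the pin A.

ΣM about A: T·sin58°·15.2 − 150·7.8 − 2500·13.2 − 1150·7.9 = 0 → T = 43255/(15.2·0.848048) = 3355.62 ≈ 3356 lb.
ΣF_x = 0: A_x − T·cos58° = 0 → A_x = 3355.62 × 0.529919 = 1778 lb.
ΣF_y = 0: A_y + T·sin58° − 150 − 2500 − 1150 = 0 → A_y = 3800 − 3355.62 × 0.848048 = 954.3 lb.

T = 3356 lb, A_x = 1778 lb, A_y = 954.3 lb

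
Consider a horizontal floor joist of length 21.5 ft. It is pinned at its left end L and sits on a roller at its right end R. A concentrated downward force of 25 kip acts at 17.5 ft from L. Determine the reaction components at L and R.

Taking moments about L: R_y·21.5 − 25·17.5 = 0 → R_y = 437.5/21.5 = 20.3488 ≈ 20.35 kip.
ΣF_y = 0: L_y + 20.3488 − 25 = 0 → L_y = 4.651 kip.
ΣF_x = 0: no horizontal applied forces, so L_x = 0.

L_x = 0, L_y = 4.651 kip, R_y = 20.35 kip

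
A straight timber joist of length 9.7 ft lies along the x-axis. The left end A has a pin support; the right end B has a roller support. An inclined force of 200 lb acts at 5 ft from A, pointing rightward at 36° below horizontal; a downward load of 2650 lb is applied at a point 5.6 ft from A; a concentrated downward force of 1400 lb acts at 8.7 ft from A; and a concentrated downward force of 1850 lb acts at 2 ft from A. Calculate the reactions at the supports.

Moments about A: B_y·9.7 − 200·sin36°·5 − 2650·5.6 − 1400·8.7 − 1850·2 = 0 → B_y = 31307.8/9.7 = 3227.61 ≈ 3228 lb.
ΣF_y = 0: A_y + 3227.61 − 200·sin36° − 2650 − 1400 − 1850 = 0 → A_y = 2790 lb.
ΣF_x = 0: A_x + 200·cos36° = 0 → A_x = -161.8 lb.

A_x = -161.8 lb, A_y = 2790 lb, B_y = 3228 lb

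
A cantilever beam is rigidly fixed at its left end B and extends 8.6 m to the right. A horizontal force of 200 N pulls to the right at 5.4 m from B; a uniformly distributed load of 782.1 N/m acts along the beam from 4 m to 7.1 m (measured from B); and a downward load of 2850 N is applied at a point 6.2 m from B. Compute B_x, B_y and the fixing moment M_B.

Resultant of the distributed load: 782.1 × 3.1 = 2424.51 N at 5.55 m from B.
ΣF_x = 0: B_x + 200 = 0 → B_x = -200.0 N.
ΣF_y = 0: B_y − 782.1·3.1 − 2850 = 0 → B_y = 5275 N.
ΣM about B: M_B − (782.1·3.1)·5.55 − 2850·6.2 = 0 → M_B = 31130 N·m.

B_x = -200.0 N, B_y = 5275 N, M_B = 31130 N·m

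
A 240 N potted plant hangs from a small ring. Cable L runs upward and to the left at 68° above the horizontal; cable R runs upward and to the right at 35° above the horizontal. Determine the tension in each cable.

T_L = 201.8 N, T_R = 92.27 N

ΣF_x = 0: −T_L·cos68° + T_R·cos35° = 0 → T_R = 0.45731·T_L.
ΣF_y = 0: T_L·sin68° + T_R·sin35° = 240.
Substitute: T_L·(0.927184 + 0.45731·0.573576) = 240 → T_L = 201.768 ≈ 201.8 N.
Then T_R = 0.45731 × 201.768 = 92.27 N.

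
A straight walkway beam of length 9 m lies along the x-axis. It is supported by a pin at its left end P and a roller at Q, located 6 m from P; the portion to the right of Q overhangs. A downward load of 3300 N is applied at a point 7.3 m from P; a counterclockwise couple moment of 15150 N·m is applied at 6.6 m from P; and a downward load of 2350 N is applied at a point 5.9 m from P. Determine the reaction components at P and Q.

Taking moments about P: Q_y·6 − 3300·7.3 + 15150 − 2350·5.9 = 0 → Q_y = 22805/6 = 3800.83 ≈ 3801 N.
ΣF_y = 0: P_y + 3800.83 − 3300 − 2350 = 0 → P_y = 1849 N.
ΣF_x = 0: no horizontal applied forces, so P_x = 0.

P_x = 0, P_y = 1849 N, Q_y = 3801 N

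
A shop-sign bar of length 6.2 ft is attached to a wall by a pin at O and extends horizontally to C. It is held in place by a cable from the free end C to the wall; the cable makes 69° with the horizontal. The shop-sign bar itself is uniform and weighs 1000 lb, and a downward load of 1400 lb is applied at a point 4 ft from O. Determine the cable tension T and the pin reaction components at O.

T = 1503 lb, O_x = 538.6 lb, O_y = 996.8 lb

ΣM about O: T·sin69°·6.2 − 1000·3.1 − 1400·4 = 0 → T = 8700/(6.2·0.93358) = 1503.06 ≈ 1503 lb.
ΣF_x = 0: O_x − T·cos69° = 0 → O_x = 1503.06 × 0.358368 = 538.6 lb.
ΣF_y = 0: O_y + T·sin69° − 1000 − 1400 = 0 → O_y = 2400 − 1503.06 × 0.93358 = 996.8 lb.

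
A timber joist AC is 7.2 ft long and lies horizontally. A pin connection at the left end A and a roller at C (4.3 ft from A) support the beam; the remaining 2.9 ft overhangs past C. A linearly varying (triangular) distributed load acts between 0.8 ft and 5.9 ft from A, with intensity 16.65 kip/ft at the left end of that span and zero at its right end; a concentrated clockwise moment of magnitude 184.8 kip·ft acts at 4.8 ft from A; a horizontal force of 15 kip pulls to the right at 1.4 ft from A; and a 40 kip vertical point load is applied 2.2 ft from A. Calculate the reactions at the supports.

A_x = -15.00 kip, A_y = -5.669 kip, C_y = 88.13 kip

Resultant of the triangular load: ½ × 16.65 × 5.1 = 42.4575 kip, acting at 2.5 ft from A (one-third of the span from the peak).
Taking moments about A: C_y·4.3 − (½·16.65·5.1)·2.5 − 184.8 − 40·2.2 = 0 → C_y = 378.94375/4.3 = 88.1265 ≈ 88.13 kip.
ΣF_y = 0: A_y + 88.1265 − ½·16.65·5.1 − 40 = 0 → A_y = -5.669 kip.
ΣF_x = 0: A_x + 15 = 0 → A_x = -15.00 kip.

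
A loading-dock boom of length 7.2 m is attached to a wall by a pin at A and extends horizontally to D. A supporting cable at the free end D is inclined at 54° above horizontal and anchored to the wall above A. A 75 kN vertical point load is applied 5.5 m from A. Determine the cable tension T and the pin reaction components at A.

T = 70.82 kN, A_x = 41.62 kN, A_y = 17.71 kN

ΣM about A: T·sin54°·7.2 − 75·5.5 = 0 → T = 412.5/(7.2·0.809017) = 70.8164 ≈ 70.82 kN.
ΣF_x = 0: A_x − T·cos54° = 0 → A_x = 70.8164 × 0.587785 = 41.62 kN.
ΣF_y = 0: A_y + T·sin54° − 75 = 0 → A_y = 75 − 70.8164 × 0.809017 = 17.71 kN.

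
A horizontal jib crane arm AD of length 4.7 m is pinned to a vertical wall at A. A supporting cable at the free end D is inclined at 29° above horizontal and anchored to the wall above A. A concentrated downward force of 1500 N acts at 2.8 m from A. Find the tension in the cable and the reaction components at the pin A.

ΣM about A: T·sin29°·4.7 − 1500·2.8 = 0 → T = 4200/(4.7·0.48481) = 1843.23 ≈ 1843 N.
ΣF_x = 0: A_x − T·cos29° = 0 → A_x = 1843.23 × 0.87462 = 1612 N.
ΣF_y = 0: A_y + T·sin29° − 1500 = 0 → A_y = 1500 − 1843.23 × 0.48481 = 606.4 N.

T = 1843 N, A_x = 1612 N, A_y = 606.4 N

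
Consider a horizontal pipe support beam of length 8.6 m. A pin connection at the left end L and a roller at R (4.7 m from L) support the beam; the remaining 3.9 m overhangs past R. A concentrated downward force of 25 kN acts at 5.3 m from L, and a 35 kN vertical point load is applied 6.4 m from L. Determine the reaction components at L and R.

L_x = 0, L_y = -15.85 kN, R_y = 75.85 kN

Taking moments about L: R_y·4.7 − 25·5.3 − 35·6.4 = 0 → R_y = 356.5/4.7 = 75.8511 ≈ 75.85 kN.
ΣF_y = 0: L_y + 75.8511 − 25 − 35 = 0 → L_y = -15.85 kN.
ΣF_x = 0: no horizontal applied forces, so L_x = 0.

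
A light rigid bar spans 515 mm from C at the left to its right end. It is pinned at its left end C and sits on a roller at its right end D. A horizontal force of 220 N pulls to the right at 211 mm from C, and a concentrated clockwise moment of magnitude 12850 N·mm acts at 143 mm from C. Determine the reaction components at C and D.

ΣM about C: D_y·515 − 12850 = 0 → D_y = 12850/515 = 24.9515 ≈ 24.95 N.
ΣF_y = 0: C_y + 24.9515  = 0 → C_y = -24.95 N.
ΣF_x = 0: C_x + 220 = 0 → C_x = -220.0 N.

C_x = -220.0 N, C_y = -24.95 N, D_y = 24.95 N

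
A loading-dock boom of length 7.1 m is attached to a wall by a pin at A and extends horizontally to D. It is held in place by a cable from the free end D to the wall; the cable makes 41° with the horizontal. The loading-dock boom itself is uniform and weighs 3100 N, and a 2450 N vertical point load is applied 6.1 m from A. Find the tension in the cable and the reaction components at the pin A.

T = 5571 N, A_x = 4205 N, A_y = 1895 N

ΣM about A: T·sin41°·7.1 − 3100·3.55 − 2450·6.1 = 0 → T = 25950/(7.1·0.656059) = 5571.04 ≈ 5571 N.
ΣF_x = 0: A_x − T·cos41° = 0 → A_x = 5571.04 × 0.75471 = 4205 N.
ΣF_y = 0: A_y + T·sin41° − 3100 − 2450 = 0 → A_y = 5550 − 5571.04 × 0.656059 = 1895 N.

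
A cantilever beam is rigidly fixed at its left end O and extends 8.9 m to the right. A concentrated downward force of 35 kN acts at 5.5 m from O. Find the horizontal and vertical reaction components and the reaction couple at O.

ΣF_x = 0: O_x = 0.
ΣF_y = 0: O_y − 35 = 0 → O_y = 35.00 kN.
ΣM about O: M_O − 35·5.5 = 0 → M_O = 192.5 kN·m.

O_x = 0, O_y = 35.00 kN, M_O = 192.5 kN·m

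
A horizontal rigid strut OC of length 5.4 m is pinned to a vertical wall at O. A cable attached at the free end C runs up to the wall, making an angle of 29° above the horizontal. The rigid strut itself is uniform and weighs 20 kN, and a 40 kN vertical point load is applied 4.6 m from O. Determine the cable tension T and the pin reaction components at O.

ΣM about O: T·sin29°·5.4 − 20·2.7 − 40·4.6 = 0 → T = 238/(5.4·0.48481) = 90.91 kN.
ΣF_x = 0: O_x − T·cos29° = 0 → O_x = 90.91 × 0.87462 = 79.51 kN.
ΣF_y = 0: O_y + T·sin29° − 20 − 40 = 0 → O_y = 60 − 90.91 × 0.48481 = 15.93 kN.

T = 90.91 kN, O_x = 79.51 kN, O_y = 15.93 kN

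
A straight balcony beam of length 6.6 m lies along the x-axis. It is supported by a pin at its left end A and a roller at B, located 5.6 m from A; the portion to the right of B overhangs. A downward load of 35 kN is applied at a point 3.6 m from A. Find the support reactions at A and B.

A_x = 0, A_y = 12.50 kN, B_y = 22.50 kN

ΣM about A: B_y·5.6 − 35·3.6 = 0 → B_y = 126/5.6 = 22.50 kN.
ΣF_y = 0: A_y + 22.5 − 35 = 0 → A_y = 12.50 kN.
ΣF_x = 0: no horizontal applied forces, so A_x = 0.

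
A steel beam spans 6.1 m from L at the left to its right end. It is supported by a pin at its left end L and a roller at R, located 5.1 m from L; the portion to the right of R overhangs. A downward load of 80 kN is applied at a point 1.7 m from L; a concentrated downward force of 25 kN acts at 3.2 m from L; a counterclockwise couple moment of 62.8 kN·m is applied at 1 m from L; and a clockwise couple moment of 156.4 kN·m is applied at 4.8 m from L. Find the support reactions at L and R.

L_x = 0, L_y = 44.29 kN, R_y = 60.71 kN

Taking moments about L: R_y·5.1 − 80·1.7 − 25·3.2 + 62.8 − 156.4 = 0 → R_y = 309.6/5.1 = 60.7059 ≈ 60.71 kN.
ΣF_y = 0: L_y + 60.7059 − 80 − 25 = 0 → L_y = 44.29 kN.
ΣF_x = 0: no horizontal applied forces, so L_x = 0.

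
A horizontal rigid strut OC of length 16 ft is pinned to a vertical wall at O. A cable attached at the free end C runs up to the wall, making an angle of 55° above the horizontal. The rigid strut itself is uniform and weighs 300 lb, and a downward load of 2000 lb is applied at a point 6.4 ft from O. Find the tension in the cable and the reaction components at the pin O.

T = 1160 lb, O_x = 665.2 lb, O_y = 1350 lb

ΣM about O: T·sin55°·16 − 300·8 − 2000·6.4 = 0 → T = 15200/(16·0.819152) = 1159.74 ≈ 1160 lb.
ΣF_x = 0: O_x − T·cos55° = 0 → O_x = 1159.74 × 0.573576 = 665.2 lb.
ΣF_y = 0: O_y + T·sin55° − 300 − 2000 = 0 → O_y = 2300 − 1159.74 × 0.819152 = 1350 lb.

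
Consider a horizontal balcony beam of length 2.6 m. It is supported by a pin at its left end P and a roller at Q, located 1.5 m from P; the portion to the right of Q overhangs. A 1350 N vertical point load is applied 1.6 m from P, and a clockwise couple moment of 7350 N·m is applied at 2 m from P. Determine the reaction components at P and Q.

Taking moments about P: Q_y·1.5 − 1350·1.6 − 7350 = 0 → Q_y = 9510/1.5 = 6340 N.
ΣF_y = 0: P_y + 6340 − 1350 = 0 → P_y = -4990 N.
ΣF_x = 0: no horizontal applied forces, so P_x = 0.

P_x = 0, P_y = -4990 N, Q_y = 6340 N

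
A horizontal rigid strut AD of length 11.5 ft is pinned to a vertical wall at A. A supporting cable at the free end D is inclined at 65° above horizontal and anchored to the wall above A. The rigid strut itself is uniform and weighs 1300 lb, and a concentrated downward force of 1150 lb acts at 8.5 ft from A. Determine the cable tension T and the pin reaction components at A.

ΣM about A: T·sin65°·11.5 − 1300·5.75 − 1150·8.5 = 0 → T = 17250/(11.5·0.906308) = 1655.07 ≈ 1655 lb.
ΣF_x = 0: A_x − T·cos65° = 0 → A_x = 1655.07 × 0.422618 = 699.5 lb.
ΣF_y = 0: A_y + T·sin65° − 1300 − 1150 = 0 → A_y = 2450 − 1655.07 × 0.906308 = 950.0 lb.

T = 1655 lb, A_x = 699.5 lb, A_y = 950.0 lb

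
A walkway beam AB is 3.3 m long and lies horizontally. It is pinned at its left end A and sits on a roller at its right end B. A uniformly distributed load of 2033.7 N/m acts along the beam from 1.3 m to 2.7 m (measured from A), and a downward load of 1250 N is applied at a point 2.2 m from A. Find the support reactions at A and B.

Resultant of the distributed load: 2033.7 × 1.4 = 2847.18 N at 2 m from A.
ΣM about A: B_y·3.3 − (2033.7·1.4)·2 − 1250·2.2 = 0 → B_y = 8444.36/3.3 = 2558.9 ≈ 2559 N.
ΣF_y = 0: A_y + 2558.9 − 2033.7·1.4 − 1250 = 0 → A_y = 1538 N.
ΣF_x = 0: no horizontal applied forces, so A_x = 0.

A_x = 0, A_y = 1538 N, B_y = 2559 N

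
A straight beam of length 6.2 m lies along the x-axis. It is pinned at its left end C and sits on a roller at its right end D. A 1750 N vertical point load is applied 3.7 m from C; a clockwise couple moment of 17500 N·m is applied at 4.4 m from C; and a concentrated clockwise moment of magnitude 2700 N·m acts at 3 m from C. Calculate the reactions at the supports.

C_x = 0, C_y = -2552 N, D_y = 4302 N

Taking moments about C: D_y·6.2 − 1750·3.7 − 17500 − 2700 = 0 → D_y = 26675/6.2 = 4302.42 ≈ 4302 N.
ΣF_y = 0: C_y + 4302.42 − 1750 = 0 → C_y = -2552 N.
ΣF_x = 0: no horizontal applied forces, so C_x = 0.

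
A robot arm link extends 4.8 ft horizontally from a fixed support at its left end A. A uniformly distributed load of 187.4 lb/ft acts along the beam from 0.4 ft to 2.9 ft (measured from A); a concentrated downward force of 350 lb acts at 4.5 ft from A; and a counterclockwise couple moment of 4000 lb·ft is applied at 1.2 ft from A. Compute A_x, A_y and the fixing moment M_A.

Resultant of the distributed load: 187.4 × 2.5 = 468.5 lb at 1.65 ft from A.
ΣF_x = 0: A_x = 0.
ΣF_y = 0: A_y − 187.4·2.5 − 350 = 0 → A_y = 818.5 lb.
ΣM about A: M_A − (187.4·2.5)·1.65 − 350·4.5 + 4000 = 0 → M_A = -1652 lb·ft.

A_x = 0, A_y = 818.5 lb, M_A = -1652 lb·ft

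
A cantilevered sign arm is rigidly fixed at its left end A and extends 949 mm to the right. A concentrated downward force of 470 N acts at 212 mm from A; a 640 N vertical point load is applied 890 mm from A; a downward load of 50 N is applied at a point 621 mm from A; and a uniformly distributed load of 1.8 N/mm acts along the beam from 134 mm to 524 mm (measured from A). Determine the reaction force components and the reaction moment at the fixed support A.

A_x = 0, A_y = 1862 N, M_A = 931200 N·mm

Resultant of the distributed load: 1.8 × 390 = 702 N at 329 mm from A.
ΣF_x = 0: A_x = 0.
ΣF_y = 0: A_y − 470 − 640 − 50 − 1.8·390 = 0 → A_y = 1862 N.
ΣM about A: M_A − 470·212 − 640·890 − 50·621 − (1.8·390)·329 = 0 → M_A = 931200 N·mm.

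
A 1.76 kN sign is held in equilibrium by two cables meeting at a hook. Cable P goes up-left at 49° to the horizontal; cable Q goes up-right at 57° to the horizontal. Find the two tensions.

ΣF_x = 0: −T_P·cos49° + T_Q·cos57° = 0 → T_Q = 1.20458·T_P.
ΣF_y = 0: T_P·sin49° + T_Q·sin57° = 1.76.
Substitute: T_P·(0.75471 + 1.20458·0.838671) = 1.76 → T_P = 0.997192 ≈ 0.9972 kN.
Then T_Q = 1.20458 × 0.997192 = 1.201 kN.

T_P = 0.9972 kN, T_Q = 1.201 kN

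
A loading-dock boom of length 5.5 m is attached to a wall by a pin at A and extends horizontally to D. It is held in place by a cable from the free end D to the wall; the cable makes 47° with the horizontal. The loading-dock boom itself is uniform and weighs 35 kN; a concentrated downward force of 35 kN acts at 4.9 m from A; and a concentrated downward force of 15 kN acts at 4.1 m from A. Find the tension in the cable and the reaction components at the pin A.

T = 81.85 kN, A_x = 55.82 kN, A_y = 25.14 kN

ΣM about A: T·sin47°·5.5 − 35·2.75 − 35·4.9 − 15·4.1 = 0 → T = 329.25/(5.5·0.731354) = 81.8532 ≈ 81.85 kN.
ΣF_x = 0: A_x − T·cos47° = 0 → A_x = 81.8532 × 0.681998 = 55.82 kN.
ΣF_y = 0: A_y + T·sin47° − 35 − 35 − 15 = 0 → A_y = 85 − 81.8532 × 0.731354 = 25.14 kN.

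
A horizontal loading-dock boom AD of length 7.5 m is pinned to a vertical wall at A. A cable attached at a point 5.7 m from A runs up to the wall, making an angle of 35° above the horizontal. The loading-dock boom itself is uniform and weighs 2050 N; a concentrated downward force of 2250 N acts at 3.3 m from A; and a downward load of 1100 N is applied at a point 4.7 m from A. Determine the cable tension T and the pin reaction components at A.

T = 6204 N, A_x = 5082 N, A_y = 1842 N

ΣM about A: T·sin35°·5.7 − 2050·3.75 − 2250·3.3 − 1100·4.7 = 0 → T = 20282.5/(5.7·0.573576) = 6203.77 ≈ 6204 N.
ΣF_x = 0: A_x − T·cos35° = 0 → A_x = 6203.77 × 0.819152 = 5082 N.
ΣF_y = 0: A_y + T·sin35° − 2050 − 2250 − 1100 = 0 → A_y = 5400 − 6203.77 × 0.573576 = 1842 N.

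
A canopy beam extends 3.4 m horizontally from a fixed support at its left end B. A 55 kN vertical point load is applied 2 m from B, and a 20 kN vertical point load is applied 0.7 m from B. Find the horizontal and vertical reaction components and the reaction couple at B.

B_x = 0, B_y = 75.00 kN, M_B = 124.0 kN·m

ΣF_x = 0: B_x = 0.
ΣF_y = 0: B_y − 55 − 20 = 0 → B_y = 75.00 kN.
ΣM about B: M_B − 55·2 − 20·0.7 = 0 → M_B = 124.0 kN·m.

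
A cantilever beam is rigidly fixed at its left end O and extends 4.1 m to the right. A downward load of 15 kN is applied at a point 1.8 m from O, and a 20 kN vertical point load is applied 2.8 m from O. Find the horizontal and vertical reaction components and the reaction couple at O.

O_x = 0, O_y = 35.00 kN, M_O = 83.00 kN·m

ΣF_x = 0: O_x = 0.
ΣF_y = 0: O_y − 15 − 20 = 0 → O_y = 35.00 kN.
ΣM about O: M_O − 15·1.8 − 20·2.8 = 0 → M_O = 83.00 kN·m.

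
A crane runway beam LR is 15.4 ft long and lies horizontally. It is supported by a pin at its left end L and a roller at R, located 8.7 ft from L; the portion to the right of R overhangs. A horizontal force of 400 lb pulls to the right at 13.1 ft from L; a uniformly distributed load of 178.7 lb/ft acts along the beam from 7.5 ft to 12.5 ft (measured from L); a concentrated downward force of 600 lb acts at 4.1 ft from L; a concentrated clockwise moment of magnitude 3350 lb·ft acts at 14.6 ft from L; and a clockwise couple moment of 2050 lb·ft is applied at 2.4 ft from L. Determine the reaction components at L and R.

L_x = -400.0 lb, L_y = -437.0 lb, R_y = 1930 lb

Resultant of the distributed load: 178.7 × 5 = 893.5 lb at 10 ft from L.
Moments about L: R_y·8.7 − (178.7·5)·10 − 600·4.1 − 3350 − 2050 = 0 → R_y = 16795/8.7 = 1930.46 ≈ 1930 lb.
ΣF_y = 0: L_y + 1930.46 − 178.7·5 − 600 = 0 → L_y = -437.0 lb.
ΣF_x = 0: L_x + 400 = 0 → L_x = -400.0 lb.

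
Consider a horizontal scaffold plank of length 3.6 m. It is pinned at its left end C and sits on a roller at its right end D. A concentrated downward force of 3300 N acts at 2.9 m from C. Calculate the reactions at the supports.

ΣM about C: D_y·3.6 − 3300·2.9 = 0 → D_y = 9570/3.6 = 2658.33 ≈ 2658 N.
ΣF_y = 0: C_y + 2658.33 − 3300 = 0 → C_y = 641.7 N.
ΣF_x = 0: no horizontal applied forces, so C_x = 0.

C_x = 0, C_y = 641.7 N, D_y = 2658 N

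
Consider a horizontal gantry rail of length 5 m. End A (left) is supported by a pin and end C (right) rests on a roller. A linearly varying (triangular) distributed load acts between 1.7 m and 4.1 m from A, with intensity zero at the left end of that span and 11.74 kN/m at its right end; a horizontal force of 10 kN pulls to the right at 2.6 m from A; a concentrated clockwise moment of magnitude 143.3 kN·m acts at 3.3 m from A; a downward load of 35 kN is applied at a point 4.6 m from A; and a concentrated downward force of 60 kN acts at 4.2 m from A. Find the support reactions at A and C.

A_x = -10.00 kN, A_y = -11.47 kN, C_y = 120.6 kN

Resultant of the triangular load: ½ × 11.74 × 2.4 = 14.088 kN, acting at 3.3 m from A (one-third of the span from the peak).
Taking moments about A: C_y·5 − (½·11.74·2.4)·3.3 − 143.3 − 35·4.6 − 60·4.2 = 0 → C_y = 602.7904/5 = 120.558 ≈ 120.6 kN.
ΣF_y = 0: A_y + 120.558 − ½·11.74·2.4 − 35 − 60 = 0 → A_y = -11.47 kN.
ΣF_x = 0: A_x + 10 = 0 → A_x = -10.00 kN.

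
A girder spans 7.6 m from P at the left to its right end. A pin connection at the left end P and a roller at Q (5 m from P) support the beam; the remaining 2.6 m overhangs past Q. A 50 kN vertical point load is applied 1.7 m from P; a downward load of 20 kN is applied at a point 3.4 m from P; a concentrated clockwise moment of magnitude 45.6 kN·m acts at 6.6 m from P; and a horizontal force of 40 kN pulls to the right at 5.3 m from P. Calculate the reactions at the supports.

P_x = -40.00 kN, P_y = 30.28 kN, Q_y = 39.72 kN

ΣM about P: Q_y·5 − 50·1.7 − 20·3.4 − 45.6 = 0 → Q_y = 198.6/5 = 39.72 kN.
ΣF_y = 0: P_y + 39.72 − 50 − 20 = 0 → P_y = 30.28 kN.
ΣF_x = 0: P_x + 40 = 0 → P_x = -40.00 kN.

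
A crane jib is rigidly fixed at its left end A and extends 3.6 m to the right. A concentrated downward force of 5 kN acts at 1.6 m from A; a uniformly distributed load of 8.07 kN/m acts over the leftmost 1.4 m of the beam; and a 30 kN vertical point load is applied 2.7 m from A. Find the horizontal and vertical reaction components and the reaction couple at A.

Resultant of the distributed load: 8.07 × 1.4 = 11.298 kN at 0.7 m from A.
ΣF_x = 0: A_x = 0.
ΣF_y = 0: A_y − 5 − 8.07·1.4 − 30 = 0 → A_y = 46.30 kN.
ΣM about A: M_A − 5·1.6 − (8.07·1.4)·0.7 − 30·2.7 = 0 → M_A = 96.91 kN·m.

A_x = 0, A_y = 46.30 kN, M_A = 96.91 kN·m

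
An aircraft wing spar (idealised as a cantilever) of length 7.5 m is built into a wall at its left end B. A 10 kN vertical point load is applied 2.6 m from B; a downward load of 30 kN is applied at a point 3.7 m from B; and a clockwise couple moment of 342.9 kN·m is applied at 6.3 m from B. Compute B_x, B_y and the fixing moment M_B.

ΣF_x = 0: B_x = 0.
ΣF_y = 0: B_y − 10 − 30 = 0 → B_y = 40.00 kN.
ΣM about B: M_B − 10·2.6 − 30·3.7 − 342.9 = 0 → M_B = 479.9 kN·m.

B_x = 0, B_y = 40.00 kN, M_B = 479.9 kN·m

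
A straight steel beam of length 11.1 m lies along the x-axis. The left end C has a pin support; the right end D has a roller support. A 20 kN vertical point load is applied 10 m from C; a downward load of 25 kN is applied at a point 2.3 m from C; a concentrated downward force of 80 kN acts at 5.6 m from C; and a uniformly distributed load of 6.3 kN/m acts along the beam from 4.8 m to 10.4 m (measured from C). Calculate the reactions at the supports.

Resultant of the distributed load: 6.3 × 5.6 = 35.28 kN at 7.6 m from C.
ΣM about C: D_y·11.1 − 20·10 − 25·2.3 − 80·5.6 − (6.3·5.6)·7.6 = 0 → D_y = 973.628/11.1 = 87.7142 ≈ 87.71 kN.
ΣF_y = 0: C_y + 87.7142 − 20 − 25 − 80 − 6.3·5.6 = 0 → C_y = 72.57 kN.
ΣF_x = 0: no horizontal applied forces, so C_x = 0.

C_x = 0, C_y = 72.57 kN, D_y = 87.71 kN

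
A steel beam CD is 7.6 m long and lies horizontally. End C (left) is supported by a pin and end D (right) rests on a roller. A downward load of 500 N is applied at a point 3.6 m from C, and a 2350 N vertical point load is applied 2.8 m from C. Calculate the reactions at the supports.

C_x = 0, C_y = 1747 N, D_y = 1103 N

Taking moments about C: D_y·7.6 − 500·3.6 − 2350·2.8 = 0 → D_y = 8380/7.6 = 1102.63 ≈ 1103 N.
ΣF_y = 0: C_y + 1102.63 − 500 − 2350 = 0 → C_y = 1747 N.
ΣF_x = 0: no horizontal applied forces, so C_x = 0.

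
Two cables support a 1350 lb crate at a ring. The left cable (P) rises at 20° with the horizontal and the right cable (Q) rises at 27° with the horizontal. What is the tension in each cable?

T_P = 1645 lb, T_Q = 1735 lb

ΣF_x = 0: −T_P·cos20° + T_Q·cos27° = 0 → T_Q = 1.05464·T_P.
ΣF_y = 0: T_P·sin20° + T_Q·sin27° = 1350.
Substitute: T_P·(0.34202 + 1.05464·0.45399) = 1350 → T_P = 1644.7 ≈ 1645 lb.
Then T_Q = 1.05464 × 1644.7 = 1735 lb.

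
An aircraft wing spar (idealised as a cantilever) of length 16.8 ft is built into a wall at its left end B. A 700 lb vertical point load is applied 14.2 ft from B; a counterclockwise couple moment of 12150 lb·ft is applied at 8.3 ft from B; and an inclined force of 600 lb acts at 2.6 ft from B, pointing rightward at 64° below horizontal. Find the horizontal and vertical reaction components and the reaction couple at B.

B_x = -263.0 lb, B_y = 1239 lb, M_B = -807.9 lb·ft

ΣF_x = 0: B_x + 600·cos64° = 0 → B_x = -263.0 lb.
ΣF_y = 0: B_y − 700 − 600·sin64° = 0 → B_y = 1239 lb.
ΣM about B: M_B − 700·14.2 + 12150 − 600·sin64°·2.6 = 0 → M_B = -807.9 lb·ft.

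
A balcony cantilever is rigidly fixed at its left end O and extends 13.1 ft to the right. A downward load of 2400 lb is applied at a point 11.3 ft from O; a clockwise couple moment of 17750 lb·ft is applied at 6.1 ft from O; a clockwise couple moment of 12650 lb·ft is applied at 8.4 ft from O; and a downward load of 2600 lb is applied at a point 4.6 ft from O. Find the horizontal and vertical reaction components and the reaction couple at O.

ΣF_x = 0: O_x = 0.
ΣF_y = 0: O_y − 2400 − 2600 = 0 → O_y = 5000 lb.
ΣM about O: M_O − 2400·11.3 − 17750 − 12650 − 2600·4.6 = 0 → M_O = 69480 lb·ft.

O_x = 0, O_y = 5000 lb, M_O = 69480 lb·ft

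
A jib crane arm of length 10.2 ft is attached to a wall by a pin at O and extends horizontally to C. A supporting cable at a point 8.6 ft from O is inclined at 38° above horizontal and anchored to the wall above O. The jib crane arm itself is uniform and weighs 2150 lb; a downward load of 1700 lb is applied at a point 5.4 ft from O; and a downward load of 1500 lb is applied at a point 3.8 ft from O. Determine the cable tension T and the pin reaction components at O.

T = 4881 lb, O_x = 3847 lb, O_y = 2345 lb

ΣM about O: T·sin38°·8.6 − 2150·5.1 − 1700·5.4 − 1500·3.8 = 0 → T = 25845/(8.6·0.615661) = 4881.31 ≈ 4881 lb.
ΣF_x = 0: O_x − T·cos38° = 0 → O_x = 4881.31 × 0.788011 = 3847 lb.
ΣF_y = 0: O_y + T·sin38° − 2150 − 1700 − 1500 = 0 → O_y = 5350 − 4881.31 × 0.615661 = 2345 lb.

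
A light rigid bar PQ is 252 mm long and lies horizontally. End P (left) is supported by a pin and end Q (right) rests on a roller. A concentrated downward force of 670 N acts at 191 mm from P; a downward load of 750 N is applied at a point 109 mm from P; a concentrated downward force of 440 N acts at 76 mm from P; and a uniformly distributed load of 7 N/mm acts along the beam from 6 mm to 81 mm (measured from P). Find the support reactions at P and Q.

P_x = 0, P_y = 1329 N, Q_y = 1056 N

Resultant of the distributed load: 7 × 75 = 525 N at 43.5 mm from P.
Taking moments about P: Q_y·252 − 670·191 − 750·109 − 440·76 − (7·75)·43.5 = 0 → Q_y = 265997.5/252 = 1055.55 ≈ 1056 N.
ΣF_y = 0: P_y + 1055.55 − 670 − 750 − 440 − 7·75 = 0 → P_y = 1329 N.
ΣF_x = 0: no horizontal applied forces, so P_x = 0.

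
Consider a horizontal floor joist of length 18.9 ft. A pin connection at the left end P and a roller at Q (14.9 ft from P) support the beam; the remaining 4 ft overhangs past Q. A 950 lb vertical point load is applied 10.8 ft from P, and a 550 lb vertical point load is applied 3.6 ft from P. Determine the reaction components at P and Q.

Taking moments about P: Q_y·14.9 − 950·10.8 − 550·3.6 = 0 → Q_y = 12240/14.9 = 821.477 ≈ 821.5 lb.
ΣF_y = 0: P_y + 821.477 − 950 − 550 = 0 → P_y = 678.5 lb.
ΣF_x = 0: no horizontal applied forces, so P_x = 0.

P_x = 0, P_y = 678.5 lb, Q_y = 821.5 lb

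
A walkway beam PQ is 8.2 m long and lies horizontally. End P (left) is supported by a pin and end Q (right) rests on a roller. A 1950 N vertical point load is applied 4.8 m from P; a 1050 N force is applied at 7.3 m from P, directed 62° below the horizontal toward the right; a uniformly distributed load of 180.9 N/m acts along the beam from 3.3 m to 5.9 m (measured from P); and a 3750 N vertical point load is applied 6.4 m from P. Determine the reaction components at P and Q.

P_x = -492.9 N, P_y = 1940 N, Q_y = 5157 N

Resultant of the distributed load: 180.9 × 2.6 = 470.34 N at 4.6 m from P.
Taking moments about P: Q_y·8.2 − 1950·4.8 − 1050·sin62°·7.3 − (180.9·2.6)·4.6 − 3750·6.4 = 0 → Q_y = 42291.4/8.2 = 5157.49 ≈ 5157 N.
ΣF_y = 0: P_y + 5157.49 − 1950 − 1050·sin62° − 180.9·2.6 − 3750 = 0 → P_y = 1940 N.
ΣF_x = 0: P_x + 1050·cos62° = 0 → P_x = -492.9 N.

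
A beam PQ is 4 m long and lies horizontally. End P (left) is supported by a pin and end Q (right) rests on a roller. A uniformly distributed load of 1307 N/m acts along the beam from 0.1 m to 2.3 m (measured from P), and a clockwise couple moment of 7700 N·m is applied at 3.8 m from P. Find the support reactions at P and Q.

P_x = 0, P_y = 87.78 N, Q_y = 2788 N

Resultant of the distributed load: 1307 × 2.2 = 2875.4 N at 1.2 m from P.
Taking moments about P: Q_y·4 − (1307·2.2)·1.2 − 7700 = 0 → Q_y = 11150.48/4 = 2787.62 ≈ 2788 N.
ΣF_y = 0: P_y + 2787.62 − 1307·2.2 = 0 → P_y = 87.78 N.
ΣF_x = 0: no horizontal applied forces, so P_x = 0.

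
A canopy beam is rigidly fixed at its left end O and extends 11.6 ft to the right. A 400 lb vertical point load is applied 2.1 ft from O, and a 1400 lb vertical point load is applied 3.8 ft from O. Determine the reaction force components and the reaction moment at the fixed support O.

O_x = 0, O_y = 1800 lb, M_O = 6160 lb·ft

ΣF_x = 0: O_x = 0.
ΣF_y = 0: O_y − 400 − 1400 = 0 → O_y = 1800 lb.
ΣM about O: M_O − 400·2.1 − 1400·3.8 = 0 → M_O = 6160 lb·ft.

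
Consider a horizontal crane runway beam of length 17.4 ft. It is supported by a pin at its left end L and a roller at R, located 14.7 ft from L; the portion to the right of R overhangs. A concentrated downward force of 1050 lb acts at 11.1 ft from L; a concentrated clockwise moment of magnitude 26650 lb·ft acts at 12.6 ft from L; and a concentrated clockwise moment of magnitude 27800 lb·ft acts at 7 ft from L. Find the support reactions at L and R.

Moments about L: R_y·14.7 − 1050·11.1 − 26650 − 27800 = 0 → R_y = 66105/14.7 = 4496.94 ≈ 4497 lb.
ΣF_y = 0: L_y + 4496.94 − 1050 = 0 → L_y = -3447 lb.
ΣF_x = 0: no horizontal applied forces, so L_x = 0.

L_x = 0, L_y = -3447 lb, R_y = 4497 lb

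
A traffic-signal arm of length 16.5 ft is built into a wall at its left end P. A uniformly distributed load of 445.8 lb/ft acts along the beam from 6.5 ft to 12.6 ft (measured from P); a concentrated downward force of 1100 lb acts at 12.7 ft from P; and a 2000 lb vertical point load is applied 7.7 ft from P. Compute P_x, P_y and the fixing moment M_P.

Resultant of the distributed load: 445.8 × 6.1 = 2719.38 lb at 9.55 ft from P.
ΣF_x = 0: P_x = 0.
ΣF_y = 0: P_y − 445.8·6.1 − 1100 − 2000 = 0 → P_y = 5819 lb.
ΣM about P: M_P − (445.8·6.1)·9.55 − 1100·12.7 − 2000·7.7 = 0 → M_P = 55340 lb·ft.

P_x = 0, P_y = 5819 lb, M_P = 55340 lb·ft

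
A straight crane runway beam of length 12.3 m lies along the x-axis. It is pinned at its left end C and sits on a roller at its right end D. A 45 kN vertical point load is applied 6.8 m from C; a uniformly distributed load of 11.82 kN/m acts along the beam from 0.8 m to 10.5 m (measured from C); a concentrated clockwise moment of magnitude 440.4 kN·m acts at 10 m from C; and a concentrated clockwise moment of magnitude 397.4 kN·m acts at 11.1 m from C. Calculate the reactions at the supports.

Resultant of the distributed load: 11.82 × 9.7 = 114.654 kN at 5.65 m from C.
Moments about C: D_y·12.3 − 45·6.8 − (11.82·9.7)·5.65 − 440.4 − 397.4 = 0 → D_y = 1791.5951/12.3 = 145.658 ≈ 145.7 kN.
ΣF_y = 0: C_y + 145.658 − 45 − 11.82·9.7 = 0 → C_y = 14.00 kN.
ΣF_x = 0: no horizontal applied forces, so C_x = 0.

C_x = 0, C_y = 14.00 kN, D_y = 145.7 kN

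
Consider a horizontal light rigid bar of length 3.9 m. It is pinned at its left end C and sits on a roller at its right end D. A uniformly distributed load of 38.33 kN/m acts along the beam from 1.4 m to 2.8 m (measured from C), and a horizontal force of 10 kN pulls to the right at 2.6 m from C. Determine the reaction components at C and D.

C_x = -10.00 kN, C_y = 24.77 kN, D_y = 28.89 kN

Resultant of the distributed load: 38.33 × 1.4 = 53.662 kN at 2.1 m from C.
Taking moments about C: D_y·3.9 − (38.33·1.4)·2.1 = 0 → D_y = 112.6902/3.9 = 28.8949 ≈ 28.89 kN.
ΣF_y = 0: C_y + 28.8949 − 38.33·1.4 = 0 → C_y = 24.77 kN.
ΣF_x = 0: C_x + 10 = 0 → C_x = -10.00 kN.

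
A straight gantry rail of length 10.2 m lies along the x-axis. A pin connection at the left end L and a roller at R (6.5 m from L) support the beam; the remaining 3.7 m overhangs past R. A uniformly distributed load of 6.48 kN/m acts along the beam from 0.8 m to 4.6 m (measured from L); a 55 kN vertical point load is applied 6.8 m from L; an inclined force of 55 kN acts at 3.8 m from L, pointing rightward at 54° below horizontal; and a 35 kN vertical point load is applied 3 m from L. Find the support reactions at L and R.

Resultant of the distributed load: 6.48 × 3.8 = 24.624 kN at 2.7 m from L.
Taking moments about L: R_y·6.5 − (6.48·3.8)·2.7 − 55·6.8 − 55·sin54°·3.8 − 35·3 = 0 → R_y = 714.569/6.5 = 109.934 ≈ 109.9 kN.
ΣF_y = 0: L_y + 109.934 − 6.48·3.8 − 55 − 55·sin54° − 35 = 0 → L_y = 49.19 kN.
ΣF_x = 0: L_x + 55·cos54° = 0 → L_x = -32.33 kN.

L_x = -32.33 kN, L_y = 49.19 kN, R_y = 109.9 kN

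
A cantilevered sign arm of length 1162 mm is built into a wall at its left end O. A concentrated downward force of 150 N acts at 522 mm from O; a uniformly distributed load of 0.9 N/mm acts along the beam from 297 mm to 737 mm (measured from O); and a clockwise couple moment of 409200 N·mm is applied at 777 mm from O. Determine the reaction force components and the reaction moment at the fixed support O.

Resultant of the distributed load: 0.9 × 440 = 396 N at 517 mm from O.
ΣF_x = 0: O_x = 0.
ΣF_y = 0: O_y − 150 − 0.9·440 = 0 → O_y = 546.0 N.
ΣM about O: M_O − 150·522 − (0.9·440)·517 − 409200 = 0 → M_O = 692200 N·mm.

O_x = 0, O_y = 546.0 N, M_O = 692200 N·mm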